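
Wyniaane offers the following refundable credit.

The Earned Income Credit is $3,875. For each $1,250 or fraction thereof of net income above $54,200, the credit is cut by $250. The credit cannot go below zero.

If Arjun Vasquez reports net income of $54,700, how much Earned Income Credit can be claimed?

$3,625

Earned Income Credit: income exceeds $54,200 by $500, which is 1 full-or-partial $1,250 increment; reduction = 1 × $250 = $250, leaving $3,625.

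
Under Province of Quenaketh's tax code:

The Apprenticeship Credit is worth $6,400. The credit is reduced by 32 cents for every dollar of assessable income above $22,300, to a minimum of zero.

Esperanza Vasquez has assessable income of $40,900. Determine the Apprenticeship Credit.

Apprenticeship Credit: 32% of the $18,600 excess over $22,300 is $5,952; credit = $6,400 − $5,952 = $448.

$448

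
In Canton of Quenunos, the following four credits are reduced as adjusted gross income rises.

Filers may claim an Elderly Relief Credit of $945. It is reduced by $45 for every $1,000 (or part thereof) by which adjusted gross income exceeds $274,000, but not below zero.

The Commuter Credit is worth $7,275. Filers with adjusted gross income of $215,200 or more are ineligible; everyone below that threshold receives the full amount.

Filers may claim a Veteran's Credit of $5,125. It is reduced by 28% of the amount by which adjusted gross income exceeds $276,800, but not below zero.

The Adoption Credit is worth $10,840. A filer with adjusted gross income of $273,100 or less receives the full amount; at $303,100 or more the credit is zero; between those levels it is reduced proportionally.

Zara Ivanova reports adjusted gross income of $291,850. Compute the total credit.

$5,111

Elderly Relief Credit: income exceeds $274,000 by $17,850, which is 18 full-or-partial $1,000 increments; reduction = 18 × $45 = $810, leaving $135.
Commuter Credit: $291,850 meets or exceeds the $215,200 cutoff, so the credit is $0.
Veteran's Credit: 28% of the $15,050 excess over $276,800 is $4,214; credit = $5,125 − $4,214 = $911.
Adoption Credit: $291,850 is $18,750 into a $30,000 phase-out range, leaving 11,250/30,000 of the credit: $10,840 × 11,250/30,000 = $4,065.
Total: $135 + $0 + $911 + $4,065 = $5,111.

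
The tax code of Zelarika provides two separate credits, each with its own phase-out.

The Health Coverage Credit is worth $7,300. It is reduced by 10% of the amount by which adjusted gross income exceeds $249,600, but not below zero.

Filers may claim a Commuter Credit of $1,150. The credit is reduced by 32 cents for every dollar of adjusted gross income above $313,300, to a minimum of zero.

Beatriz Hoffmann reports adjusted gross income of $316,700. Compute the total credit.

$652

Health Coverage Credit: 10% of the $67,100 excess over $249,600 is $6,710; credit = $7,300 − $6,710 = $590.
Commuter Credit: 32% of the $3,400 excess over $313,300 is $1,088; credit = $1,150 − $1,088 = $62.
Total: $590 + $62 = $652.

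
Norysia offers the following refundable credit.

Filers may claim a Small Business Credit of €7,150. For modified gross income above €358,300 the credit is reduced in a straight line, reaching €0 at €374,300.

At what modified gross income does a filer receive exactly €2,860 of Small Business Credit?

€367,900

€2,860 is 2,860/7,150 of the full €7,150, so 4,290/7,150 of the €16,000 range has been used: income = €358,300 + €16,000 × 4,290/7,150 = €367,900.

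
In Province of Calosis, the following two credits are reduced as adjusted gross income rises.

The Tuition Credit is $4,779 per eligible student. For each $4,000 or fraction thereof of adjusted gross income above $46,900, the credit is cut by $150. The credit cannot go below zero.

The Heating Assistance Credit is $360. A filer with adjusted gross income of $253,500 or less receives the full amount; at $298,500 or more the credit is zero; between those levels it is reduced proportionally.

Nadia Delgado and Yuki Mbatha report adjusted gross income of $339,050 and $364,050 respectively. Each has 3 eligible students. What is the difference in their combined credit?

Nadia ($339,050): Tuition Credit: base = 3 × $4,779 = $14,337. income exceeds $46,900 by $292,150, which is 74 full-or-partial $4,000 increments; reduction = 74 × $150 = $11,100, leaving $3,237. Heating Assistance Credit: $339,050 is at or above $298,500, so the credit is $0. total $3,237 + $0 = $3,237
Yuki ($364,050): Tuition Credit: base = 3 × $4,779 = $14,337. income exceeds $46,900 by $317,150, which is 80 full-or-partial $4,000 increments; reduction = 80 × $150 = $12,000, leaving $2,337. Heating Assistance Credit: $364,050 is at or above $298,500, so the credit is $0. total $2,337 + $0 = $2,337
Difference: |$3,237 − $2,337| = $900.

$900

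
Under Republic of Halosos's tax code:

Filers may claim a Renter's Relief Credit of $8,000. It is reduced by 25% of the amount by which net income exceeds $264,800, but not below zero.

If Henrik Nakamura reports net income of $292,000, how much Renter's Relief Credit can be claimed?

$1,200

Renter's Relief Credit: 25% of the $27,200 excess over $264,800 is $6,800; credit = $8,000 − $6,800 = $1,200.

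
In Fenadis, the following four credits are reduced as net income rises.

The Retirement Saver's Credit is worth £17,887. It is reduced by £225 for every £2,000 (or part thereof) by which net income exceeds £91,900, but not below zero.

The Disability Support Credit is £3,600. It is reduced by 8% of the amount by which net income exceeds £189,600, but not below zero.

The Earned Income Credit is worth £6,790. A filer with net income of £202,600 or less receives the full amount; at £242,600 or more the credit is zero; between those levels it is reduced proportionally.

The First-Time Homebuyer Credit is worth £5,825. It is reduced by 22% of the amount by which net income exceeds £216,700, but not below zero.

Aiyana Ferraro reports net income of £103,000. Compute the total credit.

£32,752

Retirement Saver's Credit: income exceeds £91,900 by £11,100, which is 6 full-or-partial £2,000 increments; reduction = 6 × £225 = £1,350, leaving £16,537.
Disability Support Credit: £103,000 is at or below the £189,600 threshold, so the full £3,600 applies.
Earned Income Credit: £103,000 is at or below the £202,600 threshold, so the full £6,790 applies.
First-Time Homebuyer Credit: £103,000 is at or below the £216,700 threshold, so the full £5,825 applies.
Total: £16,537 + £3,600 + £6,790 + £5,825 = £32,752.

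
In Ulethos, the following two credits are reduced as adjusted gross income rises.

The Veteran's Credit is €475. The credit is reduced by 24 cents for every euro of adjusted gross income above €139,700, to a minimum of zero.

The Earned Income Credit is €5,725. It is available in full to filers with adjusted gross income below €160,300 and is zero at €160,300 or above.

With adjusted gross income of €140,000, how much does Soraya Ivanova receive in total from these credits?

Veteran's Credit: 24% of the €300 excess over €139,700 is €72; credit = €475 − €72 = €403.
Earned Income Credit: €140,000 is below the €160,300 cutoff, so the full €5,725 applies.
Total: €403 + €5,725 = €6,128.

€6,128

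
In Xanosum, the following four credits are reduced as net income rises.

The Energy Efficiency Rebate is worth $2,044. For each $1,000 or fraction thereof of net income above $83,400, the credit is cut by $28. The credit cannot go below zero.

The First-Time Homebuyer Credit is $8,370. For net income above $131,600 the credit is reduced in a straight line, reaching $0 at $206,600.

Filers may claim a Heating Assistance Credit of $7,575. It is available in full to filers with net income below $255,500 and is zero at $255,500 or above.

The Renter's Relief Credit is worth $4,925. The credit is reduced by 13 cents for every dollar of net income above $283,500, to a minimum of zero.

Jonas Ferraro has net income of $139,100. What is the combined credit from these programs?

Energy Efficiency Rebate: income exceeds $83,400 by $55,700, which is 56 full-or-partial $1,000 increments; reduction = 56 × $28 = $1,568, leaving $476.
First-Time Homebuyer Credit: $139,100 is $7,500 into a $75,000 phase-out range, leaving 67,500/75,000 of the credit: $8,370 × 67,500/75,000 = $7,533.
Heating Assistance Credit: $139,100 is below the $255,500 cutoff, so the full $7,575 applies.
Renter's Relief Credit: $139,100 is at or below the $283,500 threshold, so the full $4,925 applies.
Total: $476 + $7,533 + $7,575 + $4,925 = $20,509.

$20,509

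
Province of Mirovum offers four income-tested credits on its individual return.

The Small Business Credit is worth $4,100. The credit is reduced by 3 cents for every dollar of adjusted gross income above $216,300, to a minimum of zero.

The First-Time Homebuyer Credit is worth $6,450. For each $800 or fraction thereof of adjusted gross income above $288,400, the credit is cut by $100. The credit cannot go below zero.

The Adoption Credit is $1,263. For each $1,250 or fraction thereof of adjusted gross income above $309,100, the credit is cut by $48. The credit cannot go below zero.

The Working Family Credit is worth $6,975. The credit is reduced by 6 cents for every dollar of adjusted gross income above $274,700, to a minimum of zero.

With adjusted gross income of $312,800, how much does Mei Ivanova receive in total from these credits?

$10,363

Small Business Credit: 3% of the $96,500 excess over $216,300 is $2,895; credit = $4,100 − $2,895 = $1,205.
First-Time Homebuyer Credit: income exceeds $288,400 by $24,400, which is 31 full-or-partial $800 increments; reduction = 31 × $100 = $3,100, leaving $3,350.
Adoption Credit: income exceeds $309,100 by $3,700, which is 3 full-or-partial $1,250 increments; reduction = 3 × $48 = $144, leaving $1,119.
Working Family Credit: 6% of the $38,100 excess over $274,700 is $2,286; credit = $6,975 − $2,286 = $4,689.
Total: $1,205 + $3,350 + $1,119 + $4,689 = $10,363.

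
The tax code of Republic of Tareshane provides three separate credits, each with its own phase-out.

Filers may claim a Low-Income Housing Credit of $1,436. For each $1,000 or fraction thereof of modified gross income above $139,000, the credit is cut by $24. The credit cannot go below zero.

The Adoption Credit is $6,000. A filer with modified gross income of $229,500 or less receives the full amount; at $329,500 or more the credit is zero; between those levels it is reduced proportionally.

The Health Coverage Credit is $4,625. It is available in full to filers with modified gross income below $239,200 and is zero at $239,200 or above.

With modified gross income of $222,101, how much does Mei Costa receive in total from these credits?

$10,625

Low-Income Housing Credit: income exceeds $139,000 by $83,101 → 84 increments × $24 = $2,016 ≥ base, so the credit is $0.
Adoption Credit: $222,101 is at or below the $229,500 threshold, so the full $6,000 applies.
Health Coverage Credit: $222,101 is below the $239,200 cutoff, so the full $4,625 applies.
Total: $0 + $6,000 + $4,625 = $10,625.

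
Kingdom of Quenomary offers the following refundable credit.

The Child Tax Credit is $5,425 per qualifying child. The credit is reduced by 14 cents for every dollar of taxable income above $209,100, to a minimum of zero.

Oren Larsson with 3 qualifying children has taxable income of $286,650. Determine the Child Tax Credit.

Child Tax Credit: base = 3 × $5,425 = $16,275. 14% of the $77,550 excess over $209,100 is $10,857; credit = $16,275 − $10,857 = $5,418.

$5,418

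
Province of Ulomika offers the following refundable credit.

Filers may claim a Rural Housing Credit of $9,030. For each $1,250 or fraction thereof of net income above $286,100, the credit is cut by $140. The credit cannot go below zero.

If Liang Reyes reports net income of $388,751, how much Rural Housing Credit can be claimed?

Rural Housing Credit: income exceeds $286,100 by $102,651 → 83 increments × $140 = $11,620 ≥ base, so the credit is $0.

$0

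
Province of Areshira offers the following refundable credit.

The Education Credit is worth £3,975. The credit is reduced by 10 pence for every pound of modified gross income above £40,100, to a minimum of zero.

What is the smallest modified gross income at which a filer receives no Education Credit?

£79,850

The credit falls by 10% of each pound above £40,100, so it reaches zero when the excess is £3,975 / 10% = £39,750: income = £40,100 + £39,750 = £79,850.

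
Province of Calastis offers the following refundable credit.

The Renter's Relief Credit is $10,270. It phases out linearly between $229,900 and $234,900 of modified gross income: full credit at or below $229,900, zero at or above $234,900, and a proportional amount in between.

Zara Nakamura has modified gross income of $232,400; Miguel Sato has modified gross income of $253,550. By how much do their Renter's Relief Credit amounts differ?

$5,135

Zara ($232,400): Renter's Relief Credit: $232,400 is $2,500 into a $5,000 phase-out range, leaving 2,500/5,000 of the credit: $10,270 × 2,500/5,000 = $5,135.
Miguel ($253,550): Renter's Relief Credit: $253,550 is at or above $234,900, so the credit is $0.
Difference: |$5,135 − $0| = $5,135.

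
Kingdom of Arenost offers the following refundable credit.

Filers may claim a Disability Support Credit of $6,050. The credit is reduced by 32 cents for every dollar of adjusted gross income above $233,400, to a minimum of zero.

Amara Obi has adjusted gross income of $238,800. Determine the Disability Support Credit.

Disability Support Credit: 32% of the $5,400 excess over $233,400 is $1,728; credit = $6,050 − $1,728 = $4,322.

$4,322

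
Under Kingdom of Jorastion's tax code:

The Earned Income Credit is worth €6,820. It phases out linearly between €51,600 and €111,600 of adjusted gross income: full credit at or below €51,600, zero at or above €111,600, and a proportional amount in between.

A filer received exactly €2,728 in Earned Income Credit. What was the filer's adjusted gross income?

€87,600

€2,728 is 2,728/6,820 of the full €6,820, so 4,092/6,820 of the €60,000 range has been used: income = €51,600 + €60,000 × 4,092/6,820 = €87,600.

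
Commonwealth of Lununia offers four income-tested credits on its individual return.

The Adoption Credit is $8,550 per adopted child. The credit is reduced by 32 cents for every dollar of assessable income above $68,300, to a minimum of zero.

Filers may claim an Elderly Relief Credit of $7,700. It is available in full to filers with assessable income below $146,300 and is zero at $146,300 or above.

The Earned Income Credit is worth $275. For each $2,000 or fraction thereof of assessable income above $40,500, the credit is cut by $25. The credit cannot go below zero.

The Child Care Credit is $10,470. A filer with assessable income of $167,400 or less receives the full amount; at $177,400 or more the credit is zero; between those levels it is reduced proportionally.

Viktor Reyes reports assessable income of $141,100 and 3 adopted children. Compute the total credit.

Adoption Credit: base = 3 × $8,550 = $25,650. 32% of the $72,800 excess over $68,300 is $23,296; credit = $25,650 − $23,296 = $2,354.
Elderly Relief Credit: $141,100 is below the $146,300 cutoff, so the full $7,700 applies.
Earned Income Credit: income exceeds $40,500 by $100,600 → 51 increments × $25 = $1,275 ≥ base, so the credit is $0.
Child Care Credit: $141,100 is at or below the $167,400 threshold, so the full $10,470 applies.
Total: $2,354 + $7,700 + $0 + $10,470 = $20,524.

$20,524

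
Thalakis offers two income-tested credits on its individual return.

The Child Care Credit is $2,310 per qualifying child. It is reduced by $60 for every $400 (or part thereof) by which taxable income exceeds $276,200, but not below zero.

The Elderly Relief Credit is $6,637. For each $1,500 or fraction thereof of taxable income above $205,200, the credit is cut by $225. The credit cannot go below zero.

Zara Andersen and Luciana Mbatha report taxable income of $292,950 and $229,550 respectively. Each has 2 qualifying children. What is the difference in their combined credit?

Zara ($292,950): Child Care Credit: base = 2 × $2,310 = $4,620. income exceeds $276,200 by $16,750, which is 42 full-or-partial $400 increments; reduction = 42 × $60 = $2,520, leaving $2,100. Elderly Relief Credit: income exceeds $205,200 by $87,750 → 59 increments × $225 = $13,275 ≥ base, so the credit is $0. total $2,100 + $0 = $2,100
Luciana ($229,550): Child Care Credit: base = 2 × $2,310 = $4,620. $229,550 is at or below the $276,200 threshold, so the full $4,620 applies. Elderly Relief Credit: income exceeds $205,200 by $24,350, which is 17 full-or-partial $1,500 increments; reduction = 17 × $225 = $3,825, leaving $2,812. total $4,620 + $2,812 = $7,432
Difference: |$2,100 − $7,432| = $5,332.

$5,332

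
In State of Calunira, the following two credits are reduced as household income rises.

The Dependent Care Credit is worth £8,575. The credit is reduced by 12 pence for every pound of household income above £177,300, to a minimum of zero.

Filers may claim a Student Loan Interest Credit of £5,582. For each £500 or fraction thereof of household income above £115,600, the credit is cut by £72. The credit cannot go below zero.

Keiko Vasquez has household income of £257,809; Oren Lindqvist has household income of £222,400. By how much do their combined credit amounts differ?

Keiko (£257,809): Dependent Care Credit: 12% of the £80,509 excess over £177,300 is £9,661.08 ≥ base, so the credit is £0. Student Loan Interest Credit: income exceeds £115,600 by £142,209 → 285 increments × £72 = £20,520 ≥ base, so the credit is £0. total £0 + £0 = £0
Oren (£222,400): Dependent Care Credit: 12% of the £45,100 excess over £177,300 is £5,412; credit = £8,575 − £5,412 = £3,163. Student Loan Interest Credit: income exceeds £115,600 by £106,800 → 214 increments × £72 = £15,408 ≥ base, so the credit is £0. total £3,163 + £0 = £3,163
Difference: |£0 − £3,163| = £3,163.

£3,163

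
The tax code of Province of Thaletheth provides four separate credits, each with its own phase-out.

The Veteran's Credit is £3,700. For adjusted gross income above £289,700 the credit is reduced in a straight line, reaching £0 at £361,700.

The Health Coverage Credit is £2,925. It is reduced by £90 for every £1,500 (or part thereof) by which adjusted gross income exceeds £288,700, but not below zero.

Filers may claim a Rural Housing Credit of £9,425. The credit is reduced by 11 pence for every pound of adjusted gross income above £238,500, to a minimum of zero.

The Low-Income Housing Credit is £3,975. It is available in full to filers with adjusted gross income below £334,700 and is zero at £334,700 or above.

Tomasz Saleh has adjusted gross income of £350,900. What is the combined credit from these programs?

Veteran's Credit: £350,900 is £61,200 into a £72,000 phase-out range, leaving 10,800/72,000 of the credit: £3,700 × 10,800/72,000 = £555.
Health Coverage Credit: income exceeds £288,700 by £62,200 → 42 increments × £90 = £3,780 ≥ base, so the credit is £0.
Rural Housing Credit: 11% of the £112,400 excess over £238,500 is £12,364 ≥ base, so the credit is £0.
Low-Income Housing Credit: £350,900 meets or exceeds the £334,700 cutoff, so the credit is £0.
Total: £555 + £0 + £0 + £0 = £555.

£555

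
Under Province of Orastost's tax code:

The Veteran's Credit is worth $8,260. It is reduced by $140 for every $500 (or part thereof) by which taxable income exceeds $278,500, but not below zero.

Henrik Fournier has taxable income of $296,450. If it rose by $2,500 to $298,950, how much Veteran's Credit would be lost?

At $296,450 — income exceeds $278,500 by $17,950, which is 36 full-or-partial $500 increments; reduction = 36 × $140 = $5,040, leaving $3,220.
At $298,950 — income exceeds $278,500 by $20,450, which is 41 full-or-partial $500 increments; reduction = 41 × $140 = $5,740, leaving $2,520.
Lost: $3,220 − $2,520 = $700.

$700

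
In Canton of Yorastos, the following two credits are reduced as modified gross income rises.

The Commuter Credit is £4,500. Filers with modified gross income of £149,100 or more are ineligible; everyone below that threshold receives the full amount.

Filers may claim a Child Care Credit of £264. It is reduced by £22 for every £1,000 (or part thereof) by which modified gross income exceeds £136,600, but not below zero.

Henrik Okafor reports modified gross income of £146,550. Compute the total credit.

Commuter Credit: £146,550 is below the £149,100 cutoff, so the full £4,500 applies.
Child Care Credit: income exceeds £136,600 by £9,950, which is 10 full-or-partial £1,000 increments; reduction = 10 × £22 = £220, leaving £44.
Total: £4,500 + £44 = £4,544.

£4,544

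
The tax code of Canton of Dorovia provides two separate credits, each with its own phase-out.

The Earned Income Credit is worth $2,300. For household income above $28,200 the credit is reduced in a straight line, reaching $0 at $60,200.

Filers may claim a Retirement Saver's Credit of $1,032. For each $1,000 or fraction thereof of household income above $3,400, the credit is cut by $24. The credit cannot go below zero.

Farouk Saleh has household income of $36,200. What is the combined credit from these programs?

$1,965

Earned Income Credit: $36,200 is $8,000 into a $32,000 phase-out range, leaving 24,000/32,000 of the credit: $2,300 × 24,000/32,000 = $1,725.
Retirement Saver's Credit: income exceeds $3,400 by $32,800, which is 33 full-or-partial $1,000 increments; reduction = 33 × $24 = $792, leaving $240.
Total: $1,725 + $240 = $1,965.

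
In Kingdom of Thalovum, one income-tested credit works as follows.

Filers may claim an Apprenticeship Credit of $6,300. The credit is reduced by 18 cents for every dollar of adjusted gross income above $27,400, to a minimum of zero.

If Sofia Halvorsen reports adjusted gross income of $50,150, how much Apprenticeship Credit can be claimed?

$2,205

Apprenticeship Credit: 18% of the $22,750 excess over $27,400 is $4,095; credit = $6,300 − $4,095 = $2,205.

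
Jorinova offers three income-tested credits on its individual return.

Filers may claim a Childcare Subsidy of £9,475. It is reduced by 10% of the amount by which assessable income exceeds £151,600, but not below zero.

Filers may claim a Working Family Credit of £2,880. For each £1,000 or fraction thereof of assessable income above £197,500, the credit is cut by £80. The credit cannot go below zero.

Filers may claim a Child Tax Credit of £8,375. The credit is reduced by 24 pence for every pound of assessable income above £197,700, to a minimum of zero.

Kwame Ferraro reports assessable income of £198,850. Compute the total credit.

£15,569

Childcare Subsidy: 10% of the £47,250 excess over £151,600 is £4,725; credit = £9,475 − £4,725 = £4,750.
Working Family Credit: income exceeds £197,500 by £1,350, which is 2 full-or-partial £1,000 increments; reduction = 2 × £80 = £160, leaving £2,720.
Child Tax Credit: 24% of the £1,150 excess over £197,700 is £276; credit = £8,375 − £276 = £8,099.
Total: £4,750 + £2,720 + £8,099 = £15,569.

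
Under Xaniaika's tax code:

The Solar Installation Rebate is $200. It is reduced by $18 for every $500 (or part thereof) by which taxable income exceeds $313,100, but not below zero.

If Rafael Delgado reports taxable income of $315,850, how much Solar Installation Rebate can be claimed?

Solar Installation Rebate: income exceeds $313,100 by $2,750, which is 6 full-or-partial $500 increments; reduction = 6 × $18 = $108, leaving $92.

$92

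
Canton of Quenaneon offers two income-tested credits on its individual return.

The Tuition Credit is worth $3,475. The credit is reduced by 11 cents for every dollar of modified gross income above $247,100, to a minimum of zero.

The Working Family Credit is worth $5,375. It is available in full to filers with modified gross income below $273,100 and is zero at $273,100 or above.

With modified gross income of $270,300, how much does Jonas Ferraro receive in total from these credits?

$6,298

Tuition Credit: 11% of the $23,200 excess over $247,100 is $2,552; credit = $3,475 − $2,552 = $923.
Working Family Credit: $270,300 is below the $273,100 cutoff, so the full $5,375 applies.
Total: $923 + $5,375 = $6,298.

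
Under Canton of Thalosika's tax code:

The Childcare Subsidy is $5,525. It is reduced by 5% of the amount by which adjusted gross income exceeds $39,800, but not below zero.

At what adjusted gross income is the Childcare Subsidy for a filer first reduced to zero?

The credit falls by 5% of each dollar above $39,800, so it reaches zero when the excess is $5,525 / 5% = $110,500: income = $39,800 + $110,500 = $150,300.

$150,300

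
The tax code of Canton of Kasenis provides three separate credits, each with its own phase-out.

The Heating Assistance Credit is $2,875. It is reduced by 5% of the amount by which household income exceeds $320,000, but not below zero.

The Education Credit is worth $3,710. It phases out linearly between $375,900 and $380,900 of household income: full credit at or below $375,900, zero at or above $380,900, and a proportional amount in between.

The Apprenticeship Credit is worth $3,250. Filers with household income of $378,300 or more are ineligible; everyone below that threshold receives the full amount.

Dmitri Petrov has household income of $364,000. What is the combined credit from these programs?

$7,635

Heating Assistance Credit: 5% of the $44,000 excess over $320,000 is $2,200; credit = $2,875 − $2,200 = $675.
Education Credit: $364,000 is at or below the $375,900 threshold, so the full $3,710 applies.
Apprenticeship Credit: $364,000 is below the $378,300 cutoff, so the full $3,250 applies.
Total: $675 + $3,710 + $3,250 = $7,635.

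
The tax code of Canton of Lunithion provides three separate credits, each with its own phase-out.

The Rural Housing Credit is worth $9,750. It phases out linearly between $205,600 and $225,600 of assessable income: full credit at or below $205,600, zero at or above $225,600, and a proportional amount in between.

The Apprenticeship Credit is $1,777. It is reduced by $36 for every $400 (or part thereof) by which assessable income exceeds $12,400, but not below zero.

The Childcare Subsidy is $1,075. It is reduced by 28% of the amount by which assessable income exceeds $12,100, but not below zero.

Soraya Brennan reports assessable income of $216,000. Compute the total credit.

Rural Housing Credit: $216,000 is $10,400 into a $20,000 phase-out range, leaving 9,600/20,000 of the credit: $9,750 × 9,600/20,000 = $4,680.
Apprenticeship Credit: income exceeds $12,400 by $203,600 → 509 increments × $36 = $18,324 ≥ base, so the credit is $0.
Childcare Subsidy: 28% of the $203,900 excess over $12,100 is $57,092 ≥ base, so the credit is $0.
Total: $4,680 + $0 + $0 = $4,680.

$4,680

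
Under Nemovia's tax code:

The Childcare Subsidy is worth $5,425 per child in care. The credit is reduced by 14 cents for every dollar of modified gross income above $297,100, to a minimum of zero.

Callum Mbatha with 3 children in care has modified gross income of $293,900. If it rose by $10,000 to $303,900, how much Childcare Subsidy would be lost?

$952

At $293,900 — base = 3 × $5,425 = $16,275. $293,900 is at or below the $297,100 threshold, so the full $16,275 applies.
At $303,900 — base = 3 × $5,425 = $16,275. 14% of the $6,800 excess over $297,100 is $952; credit = $16,275 − $952 = $15,323.
Lost: $16,275 − $15,323 = $952.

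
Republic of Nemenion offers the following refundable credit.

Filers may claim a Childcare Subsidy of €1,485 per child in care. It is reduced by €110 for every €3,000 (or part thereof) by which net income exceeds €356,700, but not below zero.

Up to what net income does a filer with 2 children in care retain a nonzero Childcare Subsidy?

€434,700

Full credit = 2 × €1,485 = €2,970.
After 26 increments the reduction is 26 × €110 = €2,860, leaving €110; one more increment wipes it out. Increment 26 ends at excess 26 × €3,000 = €78,000, so the highest qualifying income is €356,700 + €78,000 = €434,700.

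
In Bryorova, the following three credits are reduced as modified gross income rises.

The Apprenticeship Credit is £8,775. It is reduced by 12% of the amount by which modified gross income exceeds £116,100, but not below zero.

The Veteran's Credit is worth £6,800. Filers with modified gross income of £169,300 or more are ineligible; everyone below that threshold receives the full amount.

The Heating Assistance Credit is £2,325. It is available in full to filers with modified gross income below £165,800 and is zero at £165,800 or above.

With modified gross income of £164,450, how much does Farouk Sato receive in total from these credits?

Apprenticeship Credit: 12% of the £48,350 excess over £116,100 is £5,802; credit = £8,775 − £5,802 = £2,973.
Veteran's Credit: £164,450 is below the £169,300 cutoff, so the full £6,800 applies.
Heating Assistance Credit: £164,450 is below the £165,800 cutoff, so the full £2,325 applies.
Total: £2,973 + £6,800 + £2,325 = £12,098.

£12,098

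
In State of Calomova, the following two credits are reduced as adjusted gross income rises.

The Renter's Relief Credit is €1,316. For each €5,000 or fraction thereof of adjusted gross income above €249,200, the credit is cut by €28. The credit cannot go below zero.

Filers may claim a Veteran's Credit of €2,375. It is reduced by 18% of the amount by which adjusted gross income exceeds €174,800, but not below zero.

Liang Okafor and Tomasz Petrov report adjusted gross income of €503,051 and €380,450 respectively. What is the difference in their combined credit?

€560

Liang (€503,051): Renter's Relief Credit: income exceeds €249,200 by €253,851 → 51 increments × €28 = €1,428 ≥ base, so the credit is €0. Veteran's Credit: 18% of the €328,251 excess over €174,800 is €59,085.18 ≥ base, so the credit is €0. total €0 + €0 = €0
Tomasz (€380,450): Renter's Relief Credit: income exceeds €249,200 by €131,250, which is 27 full-or-partial €5,000 increments; reduction = 27 × €28 = €756, leaving €560. Veteran's Credit: 18% of the €205,650 excess over €174,800 is €37,017 ≥ base, so the credit is €0. total €560 + €0 = €560
Difference: |€0 − €560| = €560.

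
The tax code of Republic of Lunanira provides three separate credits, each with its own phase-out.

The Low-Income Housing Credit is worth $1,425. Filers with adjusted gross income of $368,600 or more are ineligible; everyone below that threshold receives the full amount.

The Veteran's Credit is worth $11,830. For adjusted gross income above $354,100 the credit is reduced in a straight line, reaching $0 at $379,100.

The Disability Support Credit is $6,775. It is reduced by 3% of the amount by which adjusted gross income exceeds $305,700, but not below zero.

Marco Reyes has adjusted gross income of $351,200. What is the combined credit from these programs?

$18,665

Low-Income Housing Credit: $351,200 is below the $368,600 cutoff, so the full $1,425 applies.
Veteran's Credit: $351,200 is at or below the $354,100 threshold, so the full $11,830 applies.
Disability Support Credit: 3% of the $45,500 excess over $305,700 is $1,365; credit = $6,775 − $1,365 = $5,410.
Total: $1,425 + $11,830 + $5,410 = $18,665.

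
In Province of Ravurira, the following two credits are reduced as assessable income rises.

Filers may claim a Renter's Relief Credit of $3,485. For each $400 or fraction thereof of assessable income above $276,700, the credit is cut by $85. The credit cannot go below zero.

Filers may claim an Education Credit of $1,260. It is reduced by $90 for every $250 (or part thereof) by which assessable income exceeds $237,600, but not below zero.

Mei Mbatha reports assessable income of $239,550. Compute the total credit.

$4,025

Renter's Relief Credit: $239,550 is at or below the $276,700 threshold, so the full $3,485 applies.
Education Credit: income exceeds $237,600 by $1,950, which is 8 full-or-partial $250 increments; reduction = 8 × $90 = $720, leaving $540.
Total: $3,485 + $540 = $4,025.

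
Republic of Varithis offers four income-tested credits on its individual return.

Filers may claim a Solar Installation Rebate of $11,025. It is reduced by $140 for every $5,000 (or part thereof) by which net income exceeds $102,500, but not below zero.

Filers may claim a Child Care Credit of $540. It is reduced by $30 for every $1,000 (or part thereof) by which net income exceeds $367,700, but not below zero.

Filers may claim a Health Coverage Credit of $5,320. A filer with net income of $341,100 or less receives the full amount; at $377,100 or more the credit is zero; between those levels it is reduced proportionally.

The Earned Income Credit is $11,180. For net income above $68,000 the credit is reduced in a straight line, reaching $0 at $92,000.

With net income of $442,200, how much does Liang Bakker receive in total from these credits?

Solar Installation Rebate: income exceeds $102,500 by $339,700, which is 68 full-or-partial $5,000 increments; reduction = 68 × $140 = $9,520, leaving $1,505.
Child Care Credit: income exceeds $367,700 by $74,500 → 75 increments × $30 = $2,250 ≥ base, so the credit is $0.
Health Coverage Credit: $442,200 is at or above $377,100, so the credit is $0.
Earned Income Credit: $442,200 is at or above $92,000, so the credit is $0.
Total: $1,505 + $0 + $0 + $0 = $1,505.

$1,505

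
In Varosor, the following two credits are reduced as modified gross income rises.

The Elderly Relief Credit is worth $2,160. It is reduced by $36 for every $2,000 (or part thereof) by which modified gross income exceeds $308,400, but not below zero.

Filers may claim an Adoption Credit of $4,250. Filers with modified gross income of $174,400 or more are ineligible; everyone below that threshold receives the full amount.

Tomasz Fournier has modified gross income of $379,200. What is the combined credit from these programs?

$864

Elderly Relief Credit: income exceeds $308,400 by $70,800, which is 36 full-or-partial $2,000 increments; reduction = 36 × $36 = $1,296, leaving $864.
Adoption Credit: $379,200 meets or exceeds the $174,400 cutoff, so the credit is $0.
Total: $864 + $0 = $864.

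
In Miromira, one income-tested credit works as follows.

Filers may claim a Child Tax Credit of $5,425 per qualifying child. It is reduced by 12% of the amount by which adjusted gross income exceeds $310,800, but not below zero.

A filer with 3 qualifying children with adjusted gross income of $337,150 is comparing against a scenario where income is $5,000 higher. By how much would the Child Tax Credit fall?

$600

At $337,150 — base = 3 × $5,425 = $16,275. 12% of the $26,350 excess over $310,800 is $3,162; credit = $16,275 − $3,162 = $13,113.
At $342,150 — base = 3 × $5,425 = $16,275. 12% of the $31,350 excess over $310,800 is $3,762; credit = $16,275 − $3,762 = $12,513.
Lost: $13,113 − $12,513 = $600.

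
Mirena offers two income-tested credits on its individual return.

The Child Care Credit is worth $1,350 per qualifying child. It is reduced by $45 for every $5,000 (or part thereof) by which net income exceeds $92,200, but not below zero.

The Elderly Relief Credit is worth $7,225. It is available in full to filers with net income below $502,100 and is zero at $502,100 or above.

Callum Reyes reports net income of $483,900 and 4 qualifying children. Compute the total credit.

$9,070

Child Care Credit: base = 4 × $1,350 = $5,400. income exceeds $92,200 by $391,700, which is 79 full-or-partial $5,000 increments; reduction = 79 × $45 = $3,555, leaving $1,845.
Elderly Relief Credit: $483,900 is below the $502,100 cutoff, so the full $7,225 applies.
Total: $1,845 + $7,225 = $9,070.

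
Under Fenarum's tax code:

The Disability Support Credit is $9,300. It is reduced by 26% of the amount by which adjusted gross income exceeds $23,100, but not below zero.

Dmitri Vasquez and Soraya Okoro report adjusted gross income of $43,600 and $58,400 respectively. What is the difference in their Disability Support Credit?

Dmitri ($43,600): Disability Support Credit: 26% of the $20,500 excess over $23,100 is $5,330; credit = $9,300 − $5,330 = $3,970.
Soraya ($58,400): Disability Support Credit: 26% of the $35,300 excess over $23,100 is $9,178; credit = $9,300 − $9,178 = $122.
Difference: |$3,970 − $122| = $3,848.

$3,848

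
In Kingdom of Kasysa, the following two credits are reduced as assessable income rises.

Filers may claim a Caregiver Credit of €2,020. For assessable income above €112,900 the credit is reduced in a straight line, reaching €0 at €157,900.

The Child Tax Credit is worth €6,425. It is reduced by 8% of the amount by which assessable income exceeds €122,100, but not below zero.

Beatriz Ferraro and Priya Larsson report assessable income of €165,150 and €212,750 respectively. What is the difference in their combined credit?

€2,981

Beatriz (€165,150): Caregiver Credit: €165,150 is at or above €157,900, so the credit is €0. Child Tax Credit: 8% of the €43,050 excess over €122,100 is €3,444; credit = €6,425 − €3,444 = €2,981. total €0 + €2,981 = €2,981
Priya (€212,750): Caregiver Credit: €212,750 is at or above €157,900, so the credit is €0. Child Tax Credit: 8% of the €90,650 excess over €122,100 is €7,252 ≥ base, so the credit is €0. total €0 + €0 = €0
Difference: |€2,981 − €0| = €2,981.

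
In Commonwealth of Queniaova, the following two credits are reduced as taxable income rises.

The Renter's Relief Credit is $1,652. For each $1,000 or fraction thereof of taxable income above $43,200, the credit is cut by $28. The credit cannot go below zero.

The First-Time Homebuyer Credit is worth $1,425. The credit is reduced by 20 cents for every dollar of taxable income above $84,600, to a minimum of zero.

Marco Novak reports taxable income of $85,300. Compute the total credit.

$1,733

Renter's Relief Credit: income exceeds $43,200 by $42,100, which is 43 full-or-partial $1,000 increments; reduction = 43 × $28 = $1,204, leaving $448.
First-Time Homebuyer Credit: 20% of the $700 excess over $84,600 is $140; credit = $1,425 − $140 = $1,285.
Total: $448 + $1,285 = $1,733.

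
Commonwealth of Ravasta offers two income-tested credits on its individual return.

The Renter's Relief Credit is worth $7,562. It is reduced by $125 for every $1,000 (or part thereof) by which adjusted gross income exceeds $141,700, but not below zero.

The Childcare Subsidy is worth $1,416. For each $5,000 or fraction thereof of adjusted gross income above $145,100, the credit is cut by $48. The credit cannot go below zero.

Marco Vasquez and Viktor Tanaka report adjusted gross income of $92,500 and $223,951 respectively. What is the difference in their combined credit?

Marco ($92,500): Renter's Relief Credit: $92,500 is at or below the $141,700 threshold, so the full $7,562 applies. Childcare Subsidy: $92,500 is at or below the $145,100 threshold, so the full $1,416 applies. total $7,562 + $1,416 = $8,978
Viktor ($223,951): Renter's Relief Credit: income exceeds $141,700 by $82,251 → 83 increments × $125 = $10,375 ≥ base, so the credit is $0. Childcare Subsidy: income exceeds $145,100 by $78,851, which is 16 full-or-partial $5,000 increments; reduction = 16 × $48 = $768, leaving $648. total $0 + $648 = $648
Difference: |$8,978 − $648| = $8,330.

$8,330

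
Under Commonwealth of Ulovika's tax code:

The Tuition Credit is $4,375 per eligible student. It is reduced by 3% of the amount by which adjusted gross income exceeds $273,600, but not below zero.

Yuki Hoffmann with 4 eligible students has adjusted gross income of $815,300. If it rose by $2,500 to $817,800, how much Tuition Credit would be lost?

At $815,300 — base = 4 × $4,375 = $17,500. 3% of the $541,700 excess over $273,600 is $16,251; credit = $17,500 − $16,251 = $1,249.
At $817,800 — base = 4 × $4,375 = $17,500. 3% of the $544,200 excess over $273,600 is $16,326; credit = $17,500 − $16,326 = $1,174.
Lost: $1,249 − $1,174 = $75.

$75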